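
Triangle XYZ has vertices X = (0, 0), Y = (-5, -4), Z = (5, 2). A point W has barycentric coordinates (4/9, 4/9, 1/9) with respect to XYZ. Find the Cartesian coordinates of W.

(-5/3, -14/9)

W = (4/9)·X + (4/9)·Y + (1/9)·Z.
x-coordinate: (4/9)·0 + (4/9)·(-5) + (1/9)·5 = -5/3.
y-coordinate: (4/9)·0 + (4/9)·(-4) + (1/9)·2 = -14/9.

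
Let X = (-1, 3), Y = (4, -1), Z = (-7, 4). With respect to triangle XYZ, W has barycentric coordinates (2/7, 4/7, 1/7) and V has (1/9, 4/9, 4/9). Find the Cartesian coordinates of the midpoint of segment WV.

Barycentric coordinates of the midpoint are the average: (25/126, 32/63, 37/126).
Converting: (25/126)·X + (32/63)·Y + (37/126)·Z = (-2/9, 53/42).

(-2/9, 53/42)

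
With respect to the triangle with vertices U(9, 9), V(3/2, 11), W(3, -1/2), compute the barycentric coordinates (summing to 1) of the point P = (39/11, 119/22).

Signed area of the reference triangle: [UVW] = ½·(9·(11−(-1/2)) + (3/2)·(-1/2−9) + 3·(9−11)) = ½·(207/2 − 57/4 − 6) = 333/8.
[PVW] = ½·((39/11)·(11−(-1/2)) + (3/2)·(-1/2−(119/22)) + 3·(119/22−11)) = ½·(897/22 − 195/22 − 369/22) = 333/44, so the U-coordinate is (333/44)/(333/8) = 2/11.
[UPW] = ½·(9·(119/22−(-1/2)) + (39/11)·(-1/2−9) + 3·(9−(119/22))) = ½·(585/11 − 741/22 + 237/22) = 333/22, so the V-coordinate is 4/11.
[UVP] = ½·(9·(11−(119/22)) + (3/2)·(119/22−9) + (39/11)·(9−11)) = ½·(1107/22 − 237/44 − 78/11) = 1665/88, so the W-coordinate is 5/11.
Check: 2/11 + 4/11 + 5/11 = 1.

(2/11, 4/11, 5/11)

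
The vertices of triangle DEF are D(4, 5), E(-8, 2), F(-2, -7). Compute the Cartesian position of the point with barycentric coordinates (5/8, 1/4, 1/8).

G = (5/8)·D + (1/4)·E + (1/8)·F.
x-coordinate: (5/8)·4 + (1/4)·(-8) + (1/8)·(-2) = 1/4.
y-coordinate: (5/8)·5 + (1/4)·2 + (1/8)·(-7) = 11/4.

(1/4, 11/4)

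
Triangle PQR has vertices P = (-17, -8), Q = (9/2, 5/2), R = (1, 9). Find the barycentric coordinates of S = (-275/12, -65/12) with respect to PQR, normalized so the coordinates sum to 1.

Signed area of the reference triangle: [PQR] = ½·((-17)·(5/2−9) + (9/2)·(9−(-8)) + 1·(-8−(5/2))) = ½·(221/2 + 153/2 − 21/2) = 353/4.
[SQR] = ½·((-275/12)·(5/2−9) + (9/2)·(9−(-65/12)) + 1·(-65/12−(5/2))) = ½·(3575/24 + 519/8 − 95/12) = 2471/24, so the P-coordinate is (2471/24)/(353/4) = 7/6.
[PSR] = ½·((-17)·(-65/12−9) + (-275/12)·(9−(-8)) + 1·(-8−(-65/12))) = ½·(2941/12 − 4675/12 − 31/12) = -1765/24, so the Q-coordinate is -5/6.
[PQS] = ½·((-17)·(5/2−(-65/12)) + (9/2)·(-65/12−(-8)) + (-275/12)·(-8−(5/2))) = ½·(-1615/12 + 93/8 + 1925/8) = 353/6, so the R-coordinate is 2/3.

(7/6, -5/6, 2/3)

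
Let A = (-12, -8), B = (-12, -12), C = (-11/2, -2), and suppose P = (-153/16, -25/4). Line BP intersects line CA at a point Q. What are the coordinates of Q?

(-129/14, -38/7)

Barycentric coordinates of P with respect to ABC: (1/2, 1/8, 3/8).
On side CA the B-coordinate is zero; dropping P's B-weight 1/8 and renormalizing the remaining 3/8 : 1/2 gives weights 3/7, 4/7 on C, A.
Q = (3/7)·(-11/2, -2) + (4/7)·(-12, -8) = (-129/14, -38/7).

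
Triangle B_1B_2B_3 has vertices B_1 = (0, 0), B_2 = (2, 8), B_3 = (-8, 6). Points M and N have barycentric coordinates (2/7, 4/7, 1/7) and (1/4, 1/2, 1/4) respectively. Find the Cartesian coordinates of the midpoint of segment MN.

Barycentric coordinates of the midpoint are the average: (15/56, 15/28, 11/56).
Converting: (15/56)·B_1 + (15/28)·B_2 + (11/56)·B_3 = (-1/2, 153/28).

(-1/2, 153/28)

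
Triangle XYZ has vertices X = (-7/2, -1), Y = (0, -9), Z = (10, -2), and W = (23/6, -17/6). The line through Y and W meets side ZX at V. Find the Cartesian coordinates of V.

(23/5, -8/5)

Barycentric coordinates of W with respect to XYZ: (1/3, 1/6, 1/2).
On side ZX the Y-coordinate is zero; dropping W's Y-weight 1/6 and renormalizing the remaining 1/2 : 1/3 gives weights 3/5, 2/5 on Z, X.
V = (3/5)·(10, -2) + (2/5)·(-7/2, -1) = (23/5, -8/5).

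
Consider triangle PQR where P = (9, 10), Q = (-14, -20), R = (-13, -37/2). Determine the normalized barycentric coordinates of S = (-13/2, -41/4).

Signed area of the reference triangle: [PQR] = ½·(9·(-20−(-37/2)) + (-14)·(-37/2−10) + (-13)·(10−(-20))) = ½·(-27/2 + 399 − 390) = -9/4.
[SQR] = ½·((-13/2)·(-20−(-37/2)) + (-14)·(-37/2−(-41/4)) + (-13)·(-41/4−(-20))) = ½·(39/4 + 231/2 − 507/4) = -3/4, so the P-coordinate is (-3/4)/(-9/4) = 1/3.
[PSR] = ½·(9·(-41/4−(-37/2)) + (-13/2)·(-37/2−10) + (-13)·(10−(-41/4))) = ½·(297/4 + 741/4 − 1053/4) = -15/8, so the Q-coordinate is 5/6.
[PQS] = ½·(9·(-20−(-41/4)) + (-14)·(-41/4−10) + (-13/2)·(10−(-20))) = ½·(-351/4 + 567/2 − 195) = 3/8, so the R-coordinate is -1/6.

(1/3, 5/6, -1/6)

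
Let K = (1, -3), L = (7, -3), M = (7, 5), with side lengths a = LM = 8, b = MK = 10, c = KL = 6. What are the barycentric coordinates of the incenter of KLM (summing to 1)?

(1/3, 5/12, 1/4)

The incenter has barycentric coordinates proportional to the opposite side lengths: (8 : 10 : 6).
Normalizing by 8+10+6 = 24 gives (1/3, 5/12, 1/4).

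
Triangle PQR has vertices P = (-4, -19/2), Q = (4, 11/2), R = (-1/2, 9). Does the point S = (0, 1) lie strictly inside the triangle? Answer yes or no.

yes

Barycentric coordinates of S: (137/382, 149/382, 48/191).
The three coordinates are positive, positive, positive; a point is interior exactly when all three are positive.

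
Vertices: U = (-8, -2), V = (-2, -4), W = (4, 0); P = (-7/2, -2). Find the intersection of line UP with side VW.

Barycentric coordinates of P with respect to UVW: (1/2, 1/4, 1/4).
On side VW the U-coordinate is zero; dropping P's U-weight 1/2 and renormalizing the remaining 1/4 : 1/4 gives weights 1/2, 1/2 on V, W.
Q = (1/2)·(-2, -4) + (1/2)·(4, 0) = (1, -2).

(1, -2)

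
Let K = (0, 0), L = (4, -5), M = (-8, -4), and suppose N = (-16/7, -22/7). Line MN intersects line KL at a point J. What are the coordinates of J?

(2, -5/2)

Barycentric coordinates of N with respect to KLM: (2/7, 2/7, 3/7).
On side KL the M-coordinate is zero; dropping N's M-weight 3/7 and renormalizing the remaining 2/7 : 2/7 gives weights 1/2, 1/2 on K, L.
J = (1/2)·(0, 0) + (1/2)·(4, -5) = (2, -5/2).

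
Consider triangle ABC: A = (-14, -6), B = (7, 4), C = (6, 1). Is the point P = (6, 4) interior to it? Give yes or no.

Barycentric coordinates of P: (3/53, 60/53, -10/53).
The three coordinates are positive, positive, negative; a point is interior exactly when all three are positive.

no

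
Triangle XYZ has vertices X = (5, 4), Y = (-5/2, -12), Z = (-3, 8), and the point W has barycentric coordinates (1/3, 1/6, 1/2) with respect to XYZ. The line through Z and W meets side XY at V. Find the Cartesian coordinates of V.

(5/2, -4/3)

Line ZW meets XY where the Z-coordinate vanishes; zeroing W's Z-weight and renormalizing leaves X, Y-weights 1/3 : 1/6 → (2/3, 1/3).
So V = (2/3)·X + (1/3)·Y = (5/2, -4/3).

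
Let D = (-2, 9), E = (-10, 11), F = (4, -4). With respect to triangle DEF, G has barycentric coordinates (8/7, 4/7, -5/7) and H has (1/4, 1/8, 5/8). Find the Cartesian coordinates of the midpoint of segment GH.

Barycentric coordinates of the midpoint are the average: (39/56, 39/112, -5/112).
Converting: (39/56)·D + (39/112)·E + (-5/112)·F = (-283/56, 1151/112).

(-283/56, 1151/112)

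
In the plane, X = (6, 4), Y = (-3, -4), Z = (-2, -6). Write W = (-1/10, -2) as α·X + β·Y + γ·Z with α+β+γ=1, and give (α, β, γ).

Signed area of the reference triangle: [XYZ] = ½·(6·(-4−(-6)) + (-3)·(-6−4) + (-2)·(4−(-4))) = ½·(12 + 30 − 16) = 13.
[WYZ] = ½·((-1/10)·(-4−(-6)) + (-3)·(-6−(-2)) + (-2)·(-2−(-4))) = ½·(-1/5 + 12 − 4) = 39/10, so the X-coordinate is (39/10)/13 = 3/10.
[XWZ] = ½·(6·(-2−(-6)) + (-1/10)·(-6−4) + (-2)·(4−(-2))) = ½·(24 + 1 − 12) = 13/2, so the Y-coordinate is 1/2.
[XYW] = ½·(6·(-4−(-2)) + (-3)·(-2−4) + (-1/10)·(4−(-4))) = ½·(-12 + 18 − 4/5) = 13/5, so the Z-coordinate is 1/5.
Check: 3/10 + 1/2 + 1/5 = 1.

(3/10, 1/2, 1/5)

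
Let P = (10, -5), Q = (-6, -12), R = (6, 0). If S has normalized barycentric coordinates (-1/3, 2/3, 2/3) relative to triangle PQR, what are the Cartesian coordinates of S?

(-10/3, -19/3)

S = (-1/3)·P + (2/3)·Q + (2/3)·R.
x-coordinate: (-1/3)·10 + (2/3)·(-6) + (2/3)·6 = -10/3.
y-coordinate: (-1/3)·(-5) + (2/3)·(-12) + (2/3)·0 = -19/3.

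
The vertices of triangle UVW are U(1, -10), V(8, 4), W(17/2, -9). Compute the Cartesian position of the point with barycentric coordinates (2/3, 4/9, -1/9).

(59/18, -35/9)

P = (2/3)·U + (4/9)·V + (-1/9)·W.
x-coordinate: (2/3)·1 + (4/9)·8 + (-1/9)·(17/2) = 59/18.
y-coordinate: (2/3)·(-10) + (4/9)·4 + (-1/9)·(-9) = -35/9.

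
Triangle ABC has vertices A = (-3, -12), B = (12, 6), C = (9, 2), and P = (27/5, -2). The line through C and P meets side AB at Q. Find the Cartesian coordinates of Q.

Barycentric coordinates of P with respect to ABC: (2/5, 2/5, 1/5).
On side AB the C-coordinate is zero; dropping P's C-weight 1/5 and renormalizing the remaining 2/5 : 2/5 gives weights 1/2, 1/2 on A, B.
Q = (1/2)·(-3, -12) + (1/2)·(12, 6) = (9/2, -3).

(9/2, -3)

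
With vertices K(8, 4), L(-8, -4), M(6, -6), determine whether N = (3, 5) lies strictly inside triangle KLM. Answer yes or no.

Barycentric coordinates of N: (37/36, 13/36, -7/18).
The three coordinates are positive, positive, negative; a point is interior exactly when all three are positive.

no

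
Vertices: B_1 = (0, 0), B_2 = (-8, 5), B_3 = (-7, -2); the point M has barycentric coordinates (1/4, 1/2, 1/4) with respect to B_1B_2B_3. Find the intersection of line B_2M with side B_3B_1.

Line B_2M meets B_3B_1 where the B_2-coordinate vanishes; zeroing M's B_2-weight and renormalizing leaves B_3, B_1-weights 1/4 : 1/4 → (1/2, 1/2).
So N = (1/2)·B_3 + (1/2)·B_1 = (-7/2, -1).

(-7/2, -1)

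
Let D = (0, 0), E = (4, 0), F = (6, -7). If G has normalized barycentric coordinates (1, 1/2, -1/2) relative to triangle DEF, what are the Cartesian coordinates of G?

(-1, 7/2)

G = 1·D + (1/2)·E + (-1/2)·F.
x-coordinate: 1·0 + (1/2)·4 + (-1/2)·6 = -1.
y-coordinate: 1·0 + (1/2)·0 + (-1/2)·(-7) = 7/2.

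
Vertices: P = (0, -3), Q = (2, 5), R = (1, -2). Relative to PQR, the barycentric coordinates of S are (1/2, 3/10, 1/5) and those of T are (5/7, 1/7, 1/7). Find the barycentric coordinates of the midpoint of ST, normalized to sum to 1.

Since both coordinate triples sum to 1, the midpoint's barycentrics are the componentwise average.
(1/2+5/7)/2 = 17/28; similarly 31/140 and 6/35.

(17/28, 31/140, 6/35)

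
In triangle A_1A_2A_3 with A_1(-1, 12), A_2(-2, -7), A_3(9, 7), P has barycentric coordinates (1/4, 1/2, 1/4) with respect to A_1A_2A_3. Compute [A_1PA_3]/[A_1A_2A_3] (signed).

1/2

The signed ratio [A_1PA_3]/[A_1A_2A_3] equals the barycentric coordinate of P at vertex A_2, which is 1/2.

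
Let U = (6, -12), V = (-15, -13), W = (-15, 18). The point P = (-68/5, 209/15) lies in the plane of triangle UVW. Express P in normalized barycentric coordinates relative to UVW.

(1/15, 1/15, 13/15)

Signed area of the reference triangle: [UVW] = ½·(6·(-13−18) + (-15)·(18−(-12)) + (-15)·(-12−(-13))) = ½·(-186 − 450 − 15) = -651/2.
[PVW] = ½·((-68/5)·(-13−18) + (-15)·(18−(209/15)) + (-15)·(209/15−(-13))) = ½·(2108/5 − 61 − 404) = -217/10, so the U-coordinate is (-217/10)/(-651/2) = 1/15.
[UPW] = ½·(6·(209/15−18) + (-68/5)·(18−(-12)) + (-15)·(-12−(209/15))) = ½·(-122/5 − 408 + 389) = -217/10, so the V-coordinate is 1/15.
[UVP] = ½·(6·(-13−(209/15)) + (-15)·(209/15−(-12)) + (-68/5)·(-12−(-13))) = ½·(-808/5 − 389 − 68/5) = -2821/10, so the W-coordinate is 13/15.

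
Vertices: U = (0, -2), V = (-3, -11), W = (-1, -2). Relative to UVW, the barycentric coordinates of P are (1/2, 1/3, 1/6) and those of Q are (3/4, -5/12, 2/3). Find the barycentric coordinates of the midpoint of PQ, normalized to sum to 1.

(5/8, -1/24, 5/12)

Since both coordinate triples sum to 1, the midpoint's barycentrics are the componentwise average.
(1/2+3/4)/2 = 5/8; similarly -1/24 and 5/12.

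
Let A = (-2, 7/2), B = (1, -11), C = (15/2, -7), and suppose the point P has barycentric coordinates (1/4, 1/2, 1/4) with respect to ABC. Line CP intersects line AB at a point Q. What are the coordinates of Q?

(0, -37/6)

Line CP meets AB where the C-coordinate vanishes; zeroing P's C-weight and renormalizing leaves A, B-weights 1/4 : 1/2 → (1/3, 2/3).
So Q = (1/3)·A + (2/3)·B = (0, -37/6).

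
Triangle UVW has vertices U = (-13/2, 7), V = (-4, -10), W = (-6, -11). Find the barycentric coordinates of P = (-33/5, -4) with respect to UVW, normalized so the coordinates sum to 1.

(2/5, -1/5, 4/5)

Signed area of the reference triangle: [UVW] = ½·((-13/2)·(-10−(-11)) + (-4)·(-11−7) + (-6)·(7−(-10))) = ½·(-13/2 + 72 − 102) = -73/4.
[PVW] = ½·((-33/5)·(-10−(-11)) + (-4)·(-11−(-4)) + (-6)·(-4−(-10))) = ½·(-33/5 + 28 − 36) = -73/10, so the U-coordinate is (-73/10)/(-73/4) = 2/5.
[UPW] = ½·((-13/2)·(-4−(-11)) + (-33/5)·(-11−7) + (-6)·(7−(-4))) = ½·(-91/2 + 594/5 − 66) = 73/20, so the V-coordinate is -1/5.
[UVP] = ½·((-13/2)·(-10−(-4)) + (-4)·(-4−7) + (-33/5)·(7−(-10))) = ½·(39 + 44 − 561/5) = -73/5, so the W-coordinate is 4/5.
Check: 2/5 − 1/5 + 4/5 = 1.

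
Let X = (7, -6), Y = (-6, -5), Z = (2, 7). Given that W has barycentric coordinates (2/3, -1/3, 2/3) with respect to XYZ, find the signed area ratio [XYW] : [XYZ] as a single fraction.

2/3

The signed ratio [XYW]/[XYZ] equals the barycentric coordinate of W at vertex Z, which is 2/3.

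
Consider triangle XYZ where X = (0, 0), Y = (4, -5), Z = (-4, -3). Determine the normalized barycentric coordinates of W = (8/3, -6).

(-1/3, 1, 1/3)

Signed area of the reference triangle: [XYZ] = ½·(0·(-5−(-3)) + 4·(-3−0) + (-4)·(0−(-5))) = ½·(0 − 12 − 20) = -16.
[WYZ] = ½·((8/3)·(-5−(-3)) + 4·(-3−(-6)) + (-4)·(-6−(-5))) = ½·(-16/3 + 12 + 4) = 16/3, so the X-coordinate is (16/3)/(-16) = -1/3.
[XWZ] = ½·(0·(-6−(-3)) + (8/3)·(-3−0) + (-4)·(0−(-6))) = ½·(0 − 8 − 24) = -16, so the Y-coordinate is 1.
[XYW] = ½·(0·(-5−(-6)) + 4·(-6−0) + (8/3)·(0−(-5))) = ½·(0 − 24 + 40/3) = -16/3, so the Z-coordinate is 1/3.
Check: -1/3 + 1 + 1/3 = 1.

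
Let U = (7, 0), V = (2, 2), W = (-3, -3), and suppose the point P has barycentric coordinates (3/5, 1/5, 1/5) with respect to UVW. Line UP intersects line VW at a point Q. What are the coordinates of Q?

(-1/2, -1/2)

Line UP meets VW where the U-coordinate vanishes; zeroing P's U-weight and renormalizing leaves V, W-weights 1/5 : 1/5 → (1/2, 1/2).
So Q = (1/2)·V + (1/2)·W = (-1/2, -1/2).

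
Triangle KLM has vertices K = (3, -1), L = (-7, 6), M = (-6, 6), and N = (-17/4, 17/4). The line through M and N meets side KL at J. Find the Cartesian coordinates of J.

(-11/3, 11/3)

Barycentric coordinates of N with respect to KLM: (1/4, 1/2, 1/4).
On side KL the M-coordinate is zero; dropping N's M-weight 1/4 and renormalizing the remaining 1/4 : 1/2 gives weights 1/3, 2/3 on K, L.
J = (1/3)·(3, -1) + (2/3)·(-7, 6) = (-11/3, 11/3).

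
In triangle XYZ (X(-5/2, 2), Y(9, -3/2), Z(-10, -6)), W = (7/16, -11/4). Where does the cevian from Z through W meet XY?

(67/10, -4/5)

Barycentric coordinates of W with respect to XYZ: (1/8, 1/2, 3/8).
On side XY the Z-coordinate is zero; dropping W's Z-weight 3/8 and renormalizing the remaining 1/8 : 1/2 gives weights 1/5, 4/5 on X, Y.
V = (1/5)·(-5/2, 2) + (4/5)·(9, -3/2) = (67/10, -4/5).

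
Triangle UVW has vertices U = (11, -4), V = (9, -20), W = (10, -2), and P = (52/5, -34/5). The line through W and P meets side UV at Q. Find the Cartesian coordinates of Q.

Barycentric coordinates of P with respect to UVW: (3/5, 1/5, 1/5).
On side UV the W-coordinate is zero; dropping P's W-weight 1/5 and renormalizing the remaining 3/5 : 1/5 gives weights 3/4, 1/4 on U, V.
Q = (3/4)·(11, -4) + (1/4)·(9, -20) = (21/2, -8).

(21/2, -8)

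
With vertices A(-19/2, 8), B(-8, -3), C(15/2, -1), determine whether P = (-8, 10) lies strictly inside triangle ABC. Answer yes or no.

no

Barycentric coordinates of P: (403/347, -95/347, 39/347).
The three coordinates are positive, negative, positive; a point is interior exactly when all three are positive.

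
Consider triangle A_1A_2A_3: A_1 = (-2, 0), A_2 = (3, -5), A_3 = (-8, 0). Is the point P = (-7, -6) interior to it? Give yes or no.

no

Barycentric coordinates of P: (-61/30, 6/5, 11/6).
The three coordinates are negative, positive, positive; a point is interior exactly when all three are positive.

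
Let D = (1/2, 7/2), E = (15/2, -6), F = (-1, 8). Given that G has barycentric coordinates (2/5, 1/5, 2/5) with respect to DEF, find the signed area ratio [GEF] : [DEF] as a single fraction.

2/5

The signed ratio [GEF]/[DEF] equals the barycentric coordinate of G at vertex D, which is 2/5.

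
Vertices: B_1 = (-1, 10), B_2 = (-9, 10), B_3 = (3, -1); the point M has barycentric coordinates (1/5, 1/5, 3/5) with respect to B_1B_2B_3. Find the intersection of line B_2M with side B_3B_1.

(2, 7/4)

Line B_2M meets B_3B_1 where the B_2-coordinate vanishes; zeroing M's B_2-weight and renormalizing leaves B_3, B_1-weights 3/5 : 1/5 → (3/4, 1/4).
So N = (3/4)·B_3 + (1/4)·B_1 = (2, 7/4).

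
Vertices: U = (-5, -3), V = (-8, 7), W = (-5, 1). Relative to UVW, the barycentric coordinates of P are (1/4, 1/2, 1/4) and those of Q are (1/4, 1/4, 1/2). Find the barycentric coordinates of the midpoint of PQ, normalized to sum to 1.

Since both coordinate triples sum to 1, the midpoint's barycentrics are the componentwise average.
(1/4+1/4)/2 = 1/4; similarly 3/8 and 3/8.

(1/4, 3/8, 3/8)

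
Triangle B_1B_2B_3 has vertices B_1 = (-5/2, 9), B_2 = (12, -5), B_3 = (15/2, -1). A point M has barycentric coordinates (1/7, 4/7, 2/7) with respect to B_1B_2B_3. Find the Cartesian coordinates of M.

M = (1/7)·B_1 + (4/7)·B_2 + (2/7)·B_3.
x-coordinate: (1/7)·(-5/2) + (4/7)·12 + (2/7)·(15/2) = 121/14.
y-coordinate: (1/7)·9 + (4/7)·(-5) + (2/7)·(-1) = -13/7.

(121/14, -13/7)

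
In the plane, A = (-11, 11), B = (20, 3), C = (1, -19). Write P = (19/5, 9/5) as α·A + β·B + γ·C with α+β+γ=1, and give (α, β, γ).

Signed area of the reference triangle: [ABC] = ½·((-11)·(3−(-19)) + 20·(-19−11) + 1·(11−3)) = ½·(-242 − 600 + 8) = -417.
[PBC] = ½·((19/5)·(3−(-19)) + 20·(-19−(9/5)) + 1·(9/5−3)) = ½·(418/5 − 416 − 6/5) = -834/5, so the A-coordinate is (-834/5)/(-417) = 2/5.
[APC] = ½·((-11)·(9/5−(-19)) + (19/5)·(-19−11) + 1·(11−(9/5))) = ½·(-1144/5 − 114 + 46/5) = -834/5, so the B-coordinate is 2/5.
[ABP] = ½·((-11)·(3−(9/5)) + 20·(9/5−11) + (19/5)·(11−3)) = ½·(-66/5 − 184 + 152/5) = -417/5, so the C-coordinate is 1/5.

(2/5, 2/5, 1/5)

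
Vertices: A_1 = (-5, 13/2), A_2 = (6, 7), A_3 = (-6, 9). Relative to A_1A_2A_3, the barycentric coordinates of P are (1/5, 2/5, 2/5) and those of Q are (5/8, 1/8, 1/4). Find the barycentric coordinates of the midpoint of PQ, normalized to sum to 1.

(33/80, 21/80, 13/40)

Since both coordinate triples sum to 1, the midpoint's barycentrics are the componentwise average.
(1/5+5/8)/2 = 33/80; similarly 21/80 and 13/40.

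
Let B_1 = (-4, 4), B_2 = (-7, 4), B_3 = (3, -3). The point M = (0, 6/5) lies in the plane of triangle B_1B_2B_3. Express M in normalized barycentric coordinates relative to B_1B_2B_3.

(1, -2/5, 2/5)

Signed area of the reference triangle: [B_1B_2B_3] = ½·((-4)·(4−(-3)) + (-7)·(-3−4) + 3·(4−4)) = ½·(-28 + 49 + 0) = 21/2.
[MB_2B_3] = ½·(0·(4−(-3)) + (-7)·(-3−(6/5)) + 3·(6/5−4)) = ½·(0 + 147/5 − 42/5) = 21/2, so the B_1-coordinate is (21/2)/(21/2) = 1.
[B_1MB_3] = ½·((-4)·(6/5−(-3)) + 0·(-3−4) + 3·(4−(6/5))) = ½·(-84/5 + 0 + 42/5) = -21/5, so the B_2-coordinate is -2/5.
[B_1B_2M] = ½·((-4)·(4−(6/5)) + (-7)·(6/5−4) + 0·(4−4)) = ½·(-56/5 + 98/5 + 0) = 21/5, so the B_3-coordinate is 2/5.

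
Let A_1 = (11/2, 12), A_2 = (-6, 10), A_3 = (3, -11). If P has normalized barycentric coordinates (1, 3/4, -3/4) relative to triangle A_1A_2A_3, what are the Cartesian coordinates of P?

P = 1·A_1 + (3/4)·A_2 + (-3/4)·A_3.
x-coordinate: 1·(11/2) + (3/4)·(-6) + (-3/4)·3 = -5/4.
y-coordinate: 1·12 + (3/4)·10 + (-3/4)·(-11) = 111/4.

(-5/4, 111/4)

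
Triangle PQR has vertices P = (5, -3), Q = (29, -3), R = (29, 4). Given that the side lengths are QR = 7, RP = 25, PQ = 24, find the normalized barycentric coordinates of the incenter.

The incenter has barycentric coordinates proportional to the opposite side lengths: (7 : 25 : 24).
Normalizing by 7+25+24 = 56 gives (1/8, 25/56, 3/7).

(1/8, 25/56, 3/7)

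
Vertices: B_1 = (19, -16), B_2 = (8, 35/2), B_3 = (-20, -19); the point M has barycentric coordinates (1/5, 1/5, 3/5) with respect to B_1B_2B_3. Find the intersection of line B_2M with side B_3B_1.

Line B_2M meets B_3B_1 where the B_2-coordinate vanishes; zeroing M's B_2-weight and renormalizing leaves B_3, B_1-weights 3/5 : 1/5 → (3/4, 1/4).
So N = (3/4)·B_3 + (1/4)·B_1 = (-41/4, -73/4).

(-41/4, -73/4)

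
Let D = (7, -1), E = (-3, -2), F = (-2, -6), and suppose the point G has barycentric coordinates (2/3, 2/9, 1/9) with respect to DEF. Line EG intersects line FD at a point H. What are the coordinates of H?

(40/7, -12/7)

Line EG meets FD where the E-coordinate vanishes; zeroing G's E-weight and renormalizing leaves F, D-weights 1/9 : 2/3 → (1/7, 6/7).
So H = (1/7)·F + (6/7)·D = (40/7, -12/7).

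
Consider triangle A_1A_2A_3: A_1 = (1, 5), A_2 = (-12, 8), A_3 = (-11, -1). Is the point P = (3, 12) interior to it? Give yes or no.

no

Barycentric coordinates of P: (139/114, 12/19, -97/114).
The three coordinates are positive, positive, negative; a point is interior exactly when all three are positive.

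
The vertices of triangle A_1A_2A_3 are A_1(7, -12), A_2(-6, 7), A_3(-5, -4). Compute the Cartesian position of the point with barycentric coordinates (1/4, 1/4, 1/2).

P = (1/4)·A_1 + (1/4)·A_2 + (1/2)·A_3.
x-coordinate: (1/4)·7 + (1/4)·(-6) + (1/2)·(-5) = -9/4.
y-coordinate: (1/4)·(-12) + (1/4)·7 + (1/2)·(-4) = -13/4.

(-9/4, -13/4)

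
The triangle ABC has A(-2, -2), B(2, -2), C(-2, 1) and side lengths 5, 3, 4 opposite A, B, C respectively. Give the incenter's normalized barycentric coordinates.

The incenter has barycentric coordinates proportional to the opposite side lengths: (5 : 3 : 4).
Normalizing by 5+3+4 = 12 gives (5/12, 1/4, 1/3).

(5/12, 1/4, 1/3)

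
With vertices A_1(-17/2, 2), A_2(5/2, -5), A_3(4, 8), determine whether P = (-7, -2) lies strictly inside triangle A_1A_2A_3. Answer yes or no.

Barycentric coordinates of P: (256/307, 118/307, -67/307).
The three coordinates are positive, positive, negative; a point is interior exactly when all three are positive.

no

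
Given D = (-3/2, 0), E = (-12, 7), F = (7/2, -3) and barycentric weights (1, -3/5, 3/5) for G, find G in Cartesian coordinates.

(39/5, -6)

G = 1·D + (-3/5)·E + (3/5)·F.
x-coordinate: 1·(-3/2) + (-3/5)·(-12) + (3/5)·(7/2) = 39/5.
y-coordinate: 1·0 + (-3/5)·7 + (3/5)·(-3) = -6.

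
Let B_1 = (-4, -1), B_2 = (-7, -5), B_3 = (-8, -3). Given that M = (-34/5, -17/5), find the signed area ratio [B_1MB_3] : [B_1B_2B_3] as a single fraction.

[B_1B_2B_3] = ½·((-4)·(-5−(-3)) + (-7)·(-3−(-1)) + (-8)·(-1−(-5))) = ½·(8 + 14 − 32) = -5.
[B_1MB_3] = ½·((-4)·(-17/5−(-3)) + (-34/5)·(-3−(-1)) + (-8)·(-1−(-17/5))) = ½·(8/5 + 68/5 − 96/5) = -2, so the ratio is (-2)/(-5) = 2/5.

2/5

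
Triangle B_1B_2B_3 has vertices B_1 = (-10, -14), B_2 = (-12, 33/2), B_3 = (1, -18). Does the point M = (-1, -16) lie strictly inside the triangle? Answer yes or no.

Barycentric coordinates of M: (86/655, 28/655, 541/655).
The three coordinates are positive, positive, positive; a point is interior exactly when all three are positive.

yes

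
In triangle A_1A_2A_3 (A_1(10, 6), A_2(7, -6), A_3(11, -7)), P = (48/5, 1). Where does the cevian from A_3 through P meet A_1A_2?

(37/4, 3)

Barycentric coordinates of P with respect to A_1A_2A_3: (3/5, 1/5, 1/5).
On side A_1A_2 the A_3-coordinate is zero; dropping P's A_3-weight 1/5 and renormalizing the remaining 3/5 : 1/5 gives weights 3/4, 1/4 on A_1, A_2.
Q = (3/4)·(10, 6) + (1/4)·(7, -6) = (37/4, 3).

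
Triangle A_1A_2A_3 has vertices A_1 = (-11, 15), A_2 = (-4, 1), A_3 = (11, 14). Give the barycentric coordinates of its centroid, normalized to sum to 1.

The centroid is the average of the vertices, so each weight is 1/3.

(1/3, 1/3, 1/3)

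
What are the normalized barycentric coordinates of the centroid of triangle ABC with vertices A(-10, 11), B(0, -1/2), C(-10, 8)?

The centroid is the average of the vertices, so each weight is 1/3.

(1/3, 1/3, 1/3)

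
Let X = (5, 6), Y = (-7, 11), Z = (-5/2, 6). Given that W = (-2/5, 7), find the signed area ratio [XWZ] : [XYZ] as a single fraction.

1/5

[XYZ] = ½·(5·(11−6) + (-7)·(6−6) + (-5/2)·(6−11)) = ½·(25 + 0 + 25/2) = 75/4.
[XWZ] = ½·(5·(7−6) + (-2/5)·(6−6) + (-5/2)·(6−7)) = ½·(5 + 0 + 5/2) = 15/4, so the ratio is (15/4)/(75/4) = 1/5.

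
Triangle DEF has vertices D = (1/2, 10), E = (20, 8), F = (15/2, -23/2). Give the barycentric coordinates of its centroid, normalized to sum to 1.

The centroid is the average of the vertices, so each weight is 1/3.

(1/3, 1/3, 1/3)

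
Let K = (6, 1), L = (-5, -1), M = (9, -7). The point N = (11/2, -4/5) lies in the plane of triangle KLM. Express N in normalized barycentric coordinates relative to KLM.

(7/10, 1/10, 1/5)

Signed area of the reference triangle: [KLM] = ½·(6·(-1−(-7)) + (-5)·(-7−1) + 9·(1−(-1))) = ½·(36 + 40 + 18) = 47.
[NLM] = ½·((11/2)·(-1−(-7)) + (-5)·(-7−(-4/5)) + 9·(-4/5−(-1))) = ½·(33 + 31 + 9/5) = 329/10, so the K-coordinate is (329/10)/47 = 7/10.
[KNM] = ½·(6·(-4/5−(-7)) + (11/2)·(-7−1) + 9·(1−(-4/5))) = ½·(186/5 − 44 + 81/5) = 47/10, so the L-coordinate is 1/10.
[KLN] = ½·(6·(-1−(-4/5)) + (-5)·(-4/5−1) + (11/2)·(1−(-1))) = ½·(-6/5 + 9 + 11) = 47/5, so the M-coordinate is 1/5.
Check: 7/10 + 1/10 + 1/5 = 1.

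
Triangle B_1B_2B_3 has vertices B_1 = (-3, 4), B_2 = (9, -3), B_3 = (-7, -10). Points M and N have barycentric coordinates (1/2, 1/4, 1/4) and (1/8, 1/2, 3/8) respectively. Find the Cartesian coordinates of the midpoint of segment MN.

(1/4, -3)

Barycentric coordinates of the midpoint are the average: (5/16, 3/8, 5/16).
Converting: (5/16)·B_1 + (3/8)·B_2 + (5/16)·B_3 = (1/4, -3).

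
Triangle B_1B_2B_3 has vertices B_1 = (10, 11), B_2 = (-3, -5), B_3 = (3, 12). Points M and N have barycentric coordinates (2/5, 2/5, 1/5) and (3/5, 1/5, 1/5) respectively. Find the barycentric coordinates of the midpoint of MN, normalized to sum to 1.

Since both coordinate triples sum to 1, the midpoint's barycentrics are the componentwise average.
(2/5+3/5)/2 = 1/2; similarly 3/10 and 1/5.

(1/2, 3/10, 1/5)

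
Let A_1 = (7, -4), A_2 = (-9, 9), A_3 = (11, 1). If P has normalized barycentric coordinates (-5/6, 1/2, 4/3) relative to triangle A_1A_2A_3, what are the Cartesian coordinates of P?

P = (-5/6)·A_1 + (1/2)·A_2 + (4/3)·A_3.
x-coordinate: (-5/6)·7 + (1/2)·(-9) + (4/3)·11 = 13/3.
y-coordinate: (-5/6)·(-4) + (1/2)·9 + (4/3)·1 = 55/6.

(13/3, 55/6)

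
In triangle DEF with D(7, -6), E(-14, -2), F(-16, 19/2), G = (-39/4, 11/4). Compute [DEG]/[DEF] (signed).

1/2

[DEF] = ½·(7·(-2−(19/2)) + (-14)·(19/2−(-6)) + (-16)·(-6−(-2))) = ½·(-161/2 − 217 + 64) = -467/4.
[DEG] = ½·(7·(-2−(11/4)) + (-14)·(11/4−(-6)) + (-39/4)·(-6−(-2))) = ½·(-133/4 − 245/2 + 39) = -467/8, so the ratio is (-467/8)/(-467/4) = 1/2.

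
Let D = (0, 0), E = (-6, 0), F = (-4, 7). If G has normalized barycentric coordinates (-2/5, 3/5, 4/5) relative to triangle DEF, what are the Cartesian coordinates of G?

(-34/5, 28/5)

G = (-2/5)·D + (3/5)·E + (4/5)·F.
x-coordinate: (-2/5)·0 + (3/5)·(-6) + (4/5)·(-4) = -34/5.
y-coordinate: (-2/5)·0 + (3/5)·0 + (4/5)·7 = 28/5.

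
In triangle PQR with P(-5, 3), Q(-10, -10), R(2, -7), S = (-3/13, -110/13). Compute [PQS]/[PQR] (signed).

[PQR] = ½·((-5)·(-10−(-7)) + (-10)·(-7−3) + 2·(3−(-10))) = ½·(15 + 100 + 26) = 141/2.
[PQS] = ½·((-5)·(-10−(-110/13)) + (-10)·(-110/13−3) + (-3/13)·(3−(-10))) = ½·(100/13 + 1490/13 − 3) = 1551/26, so the ratio is (1551/26)/(141/2) = 11/13.

11/13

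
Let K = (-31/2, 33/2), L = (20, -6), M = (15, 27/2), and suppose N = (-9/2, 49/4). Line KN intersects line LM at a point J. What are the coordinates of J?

Barycentric coordinates of N with respect to KLM: (2/3, 1/6, 1/6).
On side LM the K-coordinate is zero; dropping N's K-weight 2/3 and renormalizing the remaining 1/6 : 1/6 gives weights 1/2, 1/2 on L, M.
J = (1/2)·(20, -6) + (1/2)·(15, 27/2) = (35/2, 15/4).

(35/2, 15/4)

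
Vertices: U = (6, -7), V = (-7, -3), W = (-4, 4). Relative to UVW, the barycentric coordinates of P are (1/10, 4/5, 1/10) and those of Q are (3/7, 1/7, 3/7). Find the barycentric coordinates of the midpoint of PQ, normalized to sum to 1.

Since both coordinate triples sum to 1, the midpoint's barycentrics are the componentwise average.
(1/10+3/7)/2 = 37/140; similarly 33/70 and 37/140.

(37/140, 33/70, 37/140)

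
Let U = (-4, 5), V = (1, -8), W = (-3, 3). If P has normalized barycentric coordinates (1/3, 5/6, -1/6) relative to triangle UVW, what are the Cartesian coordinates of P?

(0, -11/2)

P = (1/3)·U + (5/6)·V + (-1/6)·W.
x-coordinate: (1/3)·(-4) + (5/6)·1 + (-1/6)·(-3) = 0.
y-coordinate: (1/3)·5 + (5/6)·(-8) + (-1/6)·3 = -11/2.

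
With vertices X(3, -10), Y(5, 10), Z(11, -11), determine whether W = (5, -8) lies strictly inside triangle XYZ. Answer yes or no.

yes

Barycentric coordinates of W: (2/3, 1/9, 2/9).
The three coordinates are positive, positive, positive; a point is interior exactly when all three are positive.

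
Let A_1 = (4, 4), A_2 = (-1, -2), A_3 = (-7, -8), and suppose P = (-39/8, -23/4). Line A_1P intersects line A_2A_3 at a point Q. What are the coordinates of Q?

Barycentric coordinates of P with respect to A_1A_2A_3: (1/8, 1/8, 3/4).
On side A_2A_3 the A_1-coordinate is zero; dropping P's A_1-weight 1/8 and renormalizing the remaining 1/8 : 3/4 gives weights 1/7, 6/7 on A_2, A_3.
Q = (1/7)·(-1, -2) + (6/7)·(-7, -8) = (-43/7, -50/7).

(-43/7, -50/7)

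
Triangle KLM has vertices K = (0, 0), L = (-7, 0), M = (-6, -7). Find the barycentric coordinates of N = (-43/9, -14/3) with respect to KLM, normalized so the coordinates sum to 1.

(2/9, 1/9, 2/3)

Signed area of the reference triangle: [KLM] = ½·(0·(0−(-7)) + (-7)·(-7−0) + (-6)·(0−0)) = ½·(0 + 49 + 0) = 49/2.
[NLM] = ½·((-43/9)·(0−(-7)) + (-7)·(-7−(-14/3)) + (-6)·(-14/3−0)) = ½·(-301/9 + 49/3 + 28) = 49/9, so the K-coordinate is (49/9)/(49/2) = 2/9.
[KNM] = ½·(0·(-14/3−(-7)) + (-43/9)·(-7−0) + (-6)·(0−(-14/3))) = ½·(0 + 301/9 − 28) = 49/18, so the L-coordinate is 1/9.
[KLN] = ½·(0·(0−(-14/3)) + (-7)·(-14/3−0) + (-43/9)·(0−0)) = ½·(0 + 98/3 + 0) = 49/3, so the M-coordinate is 2/3.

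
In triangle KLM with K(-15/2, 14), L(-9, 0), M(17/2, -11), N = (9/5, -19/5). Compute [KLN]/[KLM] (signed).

3/5

[KLM] = ½·((-15/2)·(0−(-11)) + (-9)·(-11−14) + (17/2)·(14−0)) = ½·(-165/2 + 225 + 119) = 523/4.
[KLN] = ½·((-15/2)·(0−(-19/5)) + (-9)·(-19/5−14) + (9/5)·(14−0)) = ½·(-57/2 + 801/5 + 126/5) = 1569/20, so the ratio is (1569/20)/(523/4) = 3/5.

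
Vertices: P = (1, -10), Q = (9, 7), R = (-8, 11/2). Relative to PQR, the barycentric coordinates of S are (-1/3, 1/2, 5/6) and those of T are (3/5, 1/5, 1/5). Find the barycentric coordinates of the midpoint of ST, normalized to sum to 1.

(2/15, 7/20, 31/60)

Since both coordinate triples sum to 1, the midpoint's barycentrics are the componentwise average.
(-1/3+3/5)/2 = 2/15; similarly 7/20 and 31/60.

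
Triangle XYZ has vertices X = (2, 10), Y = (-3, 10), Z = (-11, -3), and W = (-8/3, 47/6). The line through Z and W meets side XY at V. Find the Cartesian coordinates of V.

Barycentric coordinates of W with respect to XYZ: (1/3, 1/2, 1/6).
On side XY the Z-coordinate is zero; dropping W's Z-weight 1/6 and renormalizing the remaining 1/3 : 1/2 gives weights 2/5, 3/5 on X, Y.
V = (2/5)·(2, 10) + (3/5)·(-3, 10) = (-1, 10).

(-1, 10)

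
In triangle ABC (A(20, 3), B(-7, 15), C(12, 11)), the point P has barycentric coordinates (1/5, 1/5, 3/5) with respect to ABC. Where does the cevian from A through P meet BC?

Line AP meets BC where the A-coordinate vanishes; zeroing P's A-weight and renormalizing leaves B, C-weights 1/5 : 3/5 → (1/4, 3/4).
So Q = (1/4)·B + (3/4)·C = (29/4, 12).

(29/4, 12)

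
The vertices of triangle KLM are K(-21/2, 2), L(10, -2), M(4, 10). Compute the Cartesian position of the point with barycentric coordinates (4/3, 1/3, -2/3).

(-40/3, -14/3)

N = (4/3)·K + (1/3)·L + (-2/3)·M.
x-coordinate: (4/3)·(-21/2) + (1/3)·10 + (-2/3)·4 = -40/3.
y-coordinate: (4/3)·2 + (1/3)·(-2) + (-2/3)·10 = -14/3.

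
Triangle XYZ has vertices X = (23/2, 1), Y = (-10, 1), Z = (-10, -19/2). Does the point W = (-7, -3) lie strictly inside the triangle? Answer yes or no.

yes

Barycentric coordinates of W: (6/43, 433/903, 8/21).
The three coordinates are positive, positive, positive; a point is interior exactly when all three are positive.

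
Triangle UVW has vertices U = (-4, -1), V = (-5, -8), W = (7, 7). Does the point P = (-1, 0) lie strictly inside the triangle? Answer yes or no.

Barycentric coordinates of P: (12/23, 13/69, 20/69).
The three coordinates are positive, positive, positive; a point is interior exactly when all three are positive.

yes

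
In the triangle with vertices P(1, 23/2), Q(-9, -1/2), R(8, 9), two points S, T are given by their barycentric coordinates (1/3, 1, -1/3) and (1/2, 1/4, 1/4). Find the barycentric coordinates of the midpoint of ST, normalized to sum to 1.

Since both coordinate triples sum to 1, the midpoint's barycentrics are the componentwise average.
(1/3+1/2)/2 = 5/12; similarly 5/8 and -1/24.

(5/12, 5/8, -1/24)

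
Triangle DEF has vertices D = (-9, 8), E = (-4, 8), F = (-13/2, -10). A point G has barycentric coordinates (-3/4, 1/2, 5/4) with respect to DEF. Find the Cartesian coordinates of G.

G = (-3/4)·D + (1/2)·E + (5/4)·F.
x-coordinate: (-3/4)·(-9) + (1/2)·(-4) + (5/4)·(-13/2) = -27/8.
y-coordinate: (-3/4)·8 + (1/2)·8 + (5/4)·(-10) = -29/2.

(-27/8, -29/2)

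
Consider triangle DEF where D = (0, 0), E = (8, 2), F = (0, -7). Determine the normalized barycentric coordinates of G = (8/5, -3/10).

Signed area of the reference triangle: [DEF] = ½·(0·(2−(-7)) + 8·(-7−0) + 0·(0−2)) = ½·(0 − 56 + 0) = -28.
[GEF] = ½·((8/5)·(2−(-7)) + 8·(-7−(-3/10)) + 0·(-3/10−2)) = ½·(72/5 − 268/5 + 0) = -98/5, so the D-coordinate is (-98/5)/(-28) = 7/10.
[DGF] = ½·(0·(-3/10−(-7)) + (8/5)·(-7−0) + 0·(0−(-3/10))) = ½·(0 − 56/5 + 0) = -28/5, so the E-coordinate is 1/5.
[DEG] = ½·(0·(2−(-3/10)) + 8·(-3/10−0) + (8/5)·(0−2)) = ½·(0 − 12/5 − 16/5) = -14/5, so the F-coordinate is 1/10.

(7/10, 1/5, 1/10)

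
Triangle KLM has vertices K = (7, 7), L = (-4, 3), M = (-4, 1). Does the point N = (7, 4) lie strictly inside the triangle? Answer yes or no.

Barycentric coordinates of N: (1, -3/2, 3/2).
The three coordinates are positive, negative, positive; a point is interior exactly when all three are positive.

no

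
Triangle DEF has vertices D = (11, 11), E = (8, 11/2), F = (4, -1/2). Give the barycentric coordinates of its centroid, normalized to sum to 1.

(1/3, 1/3, 1/3)

The centroid is the average of the vertices, so each weight is 1/3.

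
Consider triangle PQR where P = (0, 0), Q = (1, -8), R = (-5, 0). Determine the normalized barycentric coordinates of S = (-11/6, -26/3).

(-2/3, 13/12, 7/12)

Signed area of the reference triangle: [PQR] = ½·(0·(-8−0) + 1·(0−0) + (-5)·(0−(-8))) = ½·(0 + 0 − 40) = -20.
[SQR] = ½·((-11/6)·(-8−0) + 1·(0−(-26/3)) + (-5)·(-26/3−(-8))) = ½·(44/3 + 26/3 + 10/3) = 40/3, so the P-coordinate is (40/3)/(-20) = -2/3.
[PSR] = ½·(0·(-26/3−0) + (-11/6)·(0−0) + (-5)·(0−(-26/3))) = ½·(0 + 0 − 130/3) = -65/3, so the Q-coordinate is 13/12.
[PQS] = ½·(0·(-8−(-26/3)) + 1·(-26/3−0) + (-11/6)·(0−(-8))) = ½·(0 − 26/3 − 44/3) = -35/3, so the R-coordinate is 7/12.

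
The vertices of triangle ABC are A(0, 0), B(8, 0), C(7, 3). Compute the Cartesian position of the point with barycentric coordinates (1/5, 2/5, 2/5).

P = (1/5)·A + (2/5)·B + (2/5)·C.
x-coordinate: (1/5)·0 + (2/5)·8 + (2/5)·7 = 6.
y-coordinate: (1/5)·0 + (2/5)·0 + (2/5)·3 = 6/5.

(6, 6/5)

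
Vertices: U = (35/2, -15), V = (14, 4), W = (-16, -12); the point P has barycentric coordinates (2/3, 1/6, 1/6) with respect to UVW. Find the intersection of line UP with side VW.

(-1, -4)

Line UP meets VW where the U-coordinate vanishes; zeroing P's U-weight and renormalizing leaves V, W-weights 1/6 : 1/6 → (1/2, 1/2).
So Q = (1/2)·V + (1/2)·W = (-1, -4).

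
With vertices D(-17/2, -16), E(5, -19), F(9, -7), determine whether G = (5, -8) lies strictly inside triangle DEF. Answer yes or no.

no

Barycentric coordinates of G: (22/87, -37/348, 99/116).
The three coordinates are positive, negative, positive; a point is interior exactly when all three are positive.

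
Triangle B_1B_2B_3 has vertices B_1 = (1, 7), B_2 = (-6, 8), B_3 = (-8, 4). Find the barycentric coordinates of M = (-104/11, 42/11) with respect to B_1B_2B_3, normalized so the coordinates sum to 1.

(-2/11, 1/11, 12/11)

Signed area of the reference triangle: [B_1B_2B_3] = ½·(1·(8−4) + (-6)·(4−7) + (-8)·(7−8)) = ½·(4 + 18 + 8) = 15.
[MB_2B_3] = ½·((-104/11)·(8−4) + (-6)·(4−(42/11)) + (-8)·(42/11−8)) = ½·(-416/11 − 12/11 + 368/11) = -30/11, so the B_1-coordinate is (-30/11)/15 = -2/11.
[B_1MB_3] = ½·(1·(42/11−4) + (-104/11)·(4−7) + (-8)·(7−(42/11))) = ½·(-2/11 + 312/11 − 280/11) = 15/11, so the B_2-coordinate is 1/11.
[B_1B_2M] = ½·(1·(8−(42/11)) + (-6)·(42/11−7) + (-104/11)·(7−8)) = ½·(46/11 + 210/11 + 104/11) = 180/11, so the B_3-coordinate is 12/11.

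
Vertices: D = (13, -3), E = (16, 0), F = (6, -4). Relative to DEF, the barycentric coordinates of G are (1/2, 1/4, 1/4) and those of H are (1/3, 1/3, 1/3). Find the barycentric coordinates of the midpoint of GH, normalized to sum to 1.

(5/12, 7/24, 7/24)

Since both coordinate triples sum to 1, the midpoint's barycentrics are the componentwise average.
(1/2+1/3)/2 = 5/12; similarly 7/24 and 7/24.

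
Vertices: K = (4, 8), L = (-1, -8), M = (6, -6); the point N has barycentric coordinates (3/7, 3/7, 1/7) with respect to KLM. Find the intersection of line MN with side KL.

(3/2, 0)

Line MN meets KL where the M-coordinate vanishes; zeroing N's M-weight and renormalizing leaves K, L-weights 3/7 : 3/7 → (1/2, 1/2).
So J = (1/2)·K + (1/2)·L = (3/2, 0).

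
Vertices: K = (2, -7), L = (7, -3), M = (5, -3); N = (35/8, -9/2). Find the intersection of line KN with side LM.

Barycentric coordinates of N with respect to KLM: (3/8, 1/4, 3/8).
On side LM the K-coordinate is zero; dropping N's K-weight 3/8 and renormalizing the remaining 1/4 : 3/8 gives weights 2/5, 3/5 on L, M.
J = (2/5)·(7, -3) + (3/5)·(5, -3) = (29/5, -3).

(29/5, -3)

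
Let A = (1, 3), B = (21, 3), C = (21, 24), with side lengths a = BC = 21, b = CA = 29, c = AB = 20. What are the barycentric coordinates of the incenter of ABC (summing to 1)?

(3/10, 29/70, 2/7)

The incenter has barycentric coordinates proportional to the opposite side lengths: (21 : 29 : 20).
Normalizing by 21+29+20 = 70 gives (3/10, 29/70, 2/7).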